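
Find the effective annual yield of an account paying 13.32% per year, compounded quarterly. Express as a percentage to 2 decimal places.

EAR = (1 + 13.32%/4)^4 − 1 = (1 + 0.0333)^4 − 1.
(1 + 0.0333)^4 ≈ 1.140002, so EAR ≈ 14.00023%.

14.00%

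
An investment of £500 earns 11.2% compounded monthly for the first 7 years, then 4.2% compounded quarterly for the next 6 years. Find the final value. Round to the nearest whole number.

After 7 years at 11.2%: 500 × 2.182266335 ≈ 1,091.1332.
Then 6 years at 4.2%: 1,091.1332 × 1.284906803 ≈ 1,402.0044.

£1,402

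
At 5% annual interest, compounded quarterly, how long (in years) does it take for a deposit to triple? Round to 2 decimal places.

(1 + 0.0125)^(4t) = 3.
4t = ln 3 / ln(1 + 0.0125) ≈ 1.0986/0.0124225 ≈ 88.4372.
t ≈ 22.1093.

22.11 years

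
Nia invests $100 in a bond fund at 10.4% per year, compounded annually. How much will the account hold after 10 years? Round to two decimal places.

$268.96

Annual rate = 10.4% = 0.104; years = 10.
A = 100·(1 + 0.104)^10 ≈ 100·2.68961881 ≈ 268.9619.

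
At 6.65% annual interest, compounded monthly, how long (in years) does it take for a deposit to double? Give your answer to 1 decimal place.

(1 + 0.00554167)^(12t) = 2.
12t = ln 2 / ln(1 + 0.00554167) ≈ 0.69315/0.00552637 ≈ 125.4254.
t ≈ 10.4521.

10.5 years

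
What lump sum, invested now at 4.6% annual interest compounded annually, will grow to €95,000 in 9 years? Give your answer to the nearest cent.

Growth factor = (1 + 0.046)^9 ≈ 1.4989431465.
P = 95,000/1.4989431465 ≈ 63,377.9875.

€63,377.99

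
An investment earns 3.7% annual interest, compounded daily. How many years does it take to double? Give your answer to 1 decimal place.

(1 + 0.00010137)^(365t) = 2.
365t = ln 2 / ln(1 + 0.00010137) ≈ 0.69315/0.000101365 ≈ 6838.1498.
t ≈ 18.7347.

18.7 years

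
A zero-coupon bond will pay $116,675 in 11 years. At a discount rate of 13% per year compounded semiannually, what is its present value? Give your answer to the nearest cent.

$29,193.52

Growth factor = (1 + 0.065)^22 ≈ 3.99660632217.
P = 116,675/3.99660632217 ≈ 29,193.5183.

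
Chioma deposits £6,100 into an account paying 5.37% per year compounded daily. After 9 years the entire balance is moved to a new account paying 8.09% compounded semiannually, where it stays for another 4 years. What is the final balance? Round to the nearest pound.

After 9 years at 5.37%: 6,100 × 1.6213586185 ≈ 9,890.2876.
Then 4 years at 8.09%: 9,890.2876 × 1.3733135854 ≈ 13,582.4663.

£13,582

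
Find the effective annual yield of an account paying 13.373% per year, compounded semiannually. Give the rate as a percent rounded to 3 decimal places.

13.820%

EAR = (1 + 13.373%/2)^2 − 1 = (1 + 0.066865)^2 − 1.
(1 + 0.066865)^2 ≈ 1.138201, so EAR ≈ 13.82009%.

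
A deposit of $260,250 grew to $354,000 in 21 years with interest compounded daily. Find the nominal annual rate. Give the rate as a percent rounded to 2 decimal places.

The 7665-period growth factor is 354,000/260,250 = 1.36023.
r/365 = 1.36023^(1/7665) − 1 ≈ 0.0000401383, so r ≈ 365·0.0000401383 = 1.46505%.

1.47%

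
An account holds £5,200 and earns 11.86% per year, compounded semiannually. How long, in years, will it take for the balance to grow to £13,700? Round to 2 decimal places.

We need (1 + 0.0593)^(2t) = 2.6346, so 2t = ln 2.6346 / ln 1.0593 ≈ 16.8159.
t ≈ 16.8159/2 = 8.4080 years.

8.41 years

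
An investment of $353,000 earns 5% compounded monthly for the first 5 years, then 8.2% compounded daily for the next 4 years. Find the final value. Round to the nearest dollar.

After 5 years at 5%: 353,000 × 1.2833586785 ≈ 453,025.6135.
Then 4 years at 8.2%: 453,025.6135 × 1.38813783468 ≈ 628,861.9942.

$628,862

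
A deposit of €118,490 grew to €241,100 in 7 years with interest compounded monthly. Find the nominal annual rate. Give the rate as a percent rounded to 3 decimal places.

(1 + r/12)^84 = 241,100/118,490 = 2.03477.
1 + r/12 = 2.03477^(1/84) ≈ 1.008493, so r/12 ≈ 0.0084928.
r ≈ 12·0.0084928 = 10.19136%.

10.191%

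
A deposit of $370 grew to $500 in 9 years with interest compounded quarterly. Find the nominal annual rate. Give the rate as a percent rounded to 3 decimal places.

(1 + r/4)^36 = 500/370 = 1.35135.
1 + r/4 = 1.35135^(1/36) ≈ 1.008399, so r/4 ≈ 0.00839911.
r ≈ 4·0.00839911 = 3.35964%.

3.360%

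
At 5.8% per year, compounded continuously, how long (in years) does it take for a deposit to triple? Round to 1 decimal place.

e^(0.058t) = 3, so 0.058t = ln 3 ≈ 1.0986.
t ≈ 1.0986/0.058 ≈ 18.9416.

18.9 years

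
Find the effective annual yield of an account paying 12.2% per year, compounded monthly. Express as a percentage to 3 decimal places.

12.906%

One year is 12 periods at 0.0101667 each: (1 + 0.0101667)^12 ≈ 1.129058.
EAR = 1.129058 − 1 ≈ 12.90584%.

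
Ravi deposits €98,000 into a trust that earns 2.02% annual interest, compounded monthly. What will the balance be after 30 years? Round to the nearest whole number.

Periodic rate = 2.02%/12 = 0.00168333; periods = 12·30 = 360.
A = 98,000·(1 + 0.0202/12)^360 ≈ 98,000·1.83215069812 ≈ 179,550.7684.

€179,551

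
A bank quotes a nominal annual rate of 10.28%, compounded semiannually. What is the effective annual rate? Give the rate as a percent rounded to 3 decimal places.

10.544%

One year is 2 periods at 0.0514 each: (1 + 0.0514)^2 ≈ 1.105442.
EAR = 1.105442 − 1 ≈ 10.54420%.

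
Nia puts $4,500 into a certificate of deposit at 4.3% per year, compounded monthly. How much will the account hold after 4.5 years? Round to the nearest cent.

Periodic rate = 4.3%/12 = 0.00358333; periods = 12·4.5 = 54.
A = 4,500·(1 + 0.043/12)^54 ≈ 4,500·1.21306976 ≈ 5,458.8139.

$5,458.81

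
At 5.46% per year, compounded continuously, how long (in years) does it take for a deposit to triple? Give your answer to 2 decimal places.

20.12 years

e^(0.0546t) = 3, so 0.0546t = ln 3 ≈ 1.0986.
t ≈ 1.0986/0.0546 ≈ 20.1211.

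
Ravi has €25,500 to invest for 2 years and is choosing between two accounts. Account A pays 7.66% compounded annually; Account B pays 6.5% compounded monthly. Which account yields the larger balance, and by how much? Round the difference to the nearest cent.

Account A, by €526.28

A: (1 + 0.0766)^2 ≈ 1.15906756, so 25,500 × 1.15906756 ≈ 29,556.2228.
B: (1 + 0.065/12)^24 ≈ 1.138428933, so 25,500 × 1.138428933 ≈ 29,029.9378.
Difference ≈ 526.2850 in favor of A.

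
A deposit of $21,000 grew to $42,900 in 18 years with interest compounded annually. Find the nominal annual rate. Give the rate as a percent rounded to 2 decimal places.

(1 + r)^18 = 42,900/21,000 = 2.04286.
1 + r = 2.04286^(1/18) ≈ 1.040484, so r ≈ 0.0404841.
r ≈ 4.04841%.

4.05%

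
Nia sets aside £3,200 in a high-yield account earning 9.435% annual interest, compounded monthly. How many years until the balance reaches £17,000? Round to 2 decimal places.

(1 + 0.0078625)^(12t) = 17,000/3,200 = 5.3125.
12t·ln(1 + 0.0078625) = ln(5.3125); 12t = 1.6701/0.00783175 ≈ 213.2425.
t ≈ 17.7702 years.

17.77 years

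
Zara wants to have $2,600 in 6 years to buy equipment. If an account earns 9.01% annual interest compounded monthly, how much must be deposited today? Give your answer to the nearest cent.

$1,517.30

Periodic rate = 9.01%/12 = 0.00750833; 72 periods.
P = 2,600/(1 + 0.0901/12)^72 ≈ 2,600/1.713572889 ≈ 1,517.2976.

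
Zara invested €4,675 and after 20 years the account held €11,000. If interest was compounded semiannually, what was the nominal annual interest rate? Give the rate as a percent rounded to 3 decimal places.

The 40-period growth factor is 11,000/4,675 = 2.35294.
r/2 = 2.35294^(1/40) − 1 ≈ 0.0216221, so r ≈ 2·0.0216221 = 4.32442%.

4.324%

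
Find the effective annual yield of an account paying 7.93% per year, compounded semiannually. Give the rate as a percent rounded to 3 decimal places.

EAR = (1 + 7.93%/2)^2 − 1 = (1 + 0.03965)^2 − 1.
(1 + 0.03965)^2 ≈ 1.080872, so EAR ≈ 8.08721%.

8.087%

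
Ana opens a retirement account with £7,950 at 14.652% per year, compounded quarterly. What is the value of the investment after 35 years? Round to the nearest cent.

Growth factor = (1 + 0.03663)^140 ≈ 153.9317615142.
A ≈ 7,950 × 153.9317615142 ≈ 1,223,757.5040.

£1,223,757.50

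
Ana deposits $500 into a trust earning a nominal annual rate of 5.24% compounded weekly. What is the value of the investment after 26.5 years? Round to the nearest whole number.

$2,003

Growth factor = (1 + 0.0524/52)^1378 ≈ 4.006431035.
A ≈ 500 × 4.006431035 ≈ 2,003.2155.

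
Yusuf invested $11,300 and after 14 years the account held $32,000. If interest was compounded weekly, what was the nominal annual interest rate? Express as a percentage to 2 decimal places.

7.44%

(1 + r/52)^728 = 32,000/11,300 = 2.83186.
1 + r/52 = 2.83186^(1/728) ≈ 1.001431, so r/52 ≈ 0.00143088.
r ≈ 52·0.00143088 = 7.44056%.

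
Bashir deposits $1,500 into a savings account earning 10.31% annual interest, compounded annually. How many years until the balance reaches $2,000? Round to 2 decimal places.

2.93 years

We need (1 + 0.1031)^t = 1.3333, so t = ln 1.3333 / ln 1.1031 ≈ 2.9318.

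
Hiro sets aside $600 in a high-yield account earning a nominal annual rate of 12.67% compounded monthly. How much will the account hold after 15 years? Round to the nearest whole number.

$3,974

Growth factor = (1 + 0.1267/12)^180 ≈ 6.622924308.
A ≈ 600 × 6.622924308 ≈ 3,973.7546.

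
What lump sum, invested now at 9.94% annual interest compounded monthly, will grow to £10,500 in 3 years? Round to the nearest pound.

Growth factor = (1 + 0.0994/12)^36 ≈ 1.345777258.
P = 10,500/1.345777258 ≈ 7,802.1827.

£7,802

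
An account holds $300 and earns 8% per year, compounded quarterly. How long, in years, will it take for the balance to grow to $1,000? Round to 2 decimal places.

We need (1 + 0.02)^(4t) = 3.3333, so 4t = ln 3.3333 / ln 1.02 ≈ 60.7986.
t ≈ 60.7986/4 = 15.1997 years.

15.20 years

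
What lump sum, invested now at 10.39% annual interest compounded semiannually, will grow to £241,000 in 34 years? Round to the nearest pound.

Periodic rate = 10.39%/2 = 0.05195; 68 periods.
P = 241,000/(1 + 0.05195)^68 ≈ 241,000/31.3088171977 ≈ 7,697.5121.

£7,698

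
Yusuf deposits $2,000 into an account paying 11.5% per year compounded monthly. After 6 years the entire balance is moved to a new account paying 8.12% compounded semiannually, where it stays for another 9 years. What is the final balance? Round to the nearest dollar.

After 6 years at 11.5%: 2,000 × 1.987176372 ≈ 3,974.3527.
Then 9 years at 8.12%: 3,974.3527 × 2.046957323 ≈ 8,135.3305.

$8,135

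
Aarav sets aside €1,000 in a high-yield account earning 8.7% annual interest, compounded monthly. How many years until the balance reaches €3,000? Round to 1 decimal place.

12.7 years

(1 + 0.00725)^(12t) = 3,000/1,000 = 3.
12t·ln(1 + 0.00725) = ln(3); 12t = 1.0986/0.00722385 ≈ 152.0814.
t ≈ 12.6734 years.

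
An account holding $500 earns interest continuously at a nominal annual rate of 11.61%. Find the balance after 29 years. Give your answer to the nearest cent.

A = P·e^(rt) = 500·e^(0.1161·29) = 500·e^3.3669.
e^3.3669 ≈ 28.988523202, so A ≈ 14,494.2616.

$14,494.26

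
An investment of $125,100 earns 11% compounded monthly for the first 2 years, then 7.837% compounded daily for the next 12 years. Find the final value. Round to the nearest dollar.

After 2 years at 11%: 125,100 × 1.24482852144 ≈ 155,728.0480.
Then 12 years at 7.837%: 155,728.0480 × 2.56084953338 ≈ 398,796.0991.

$398,796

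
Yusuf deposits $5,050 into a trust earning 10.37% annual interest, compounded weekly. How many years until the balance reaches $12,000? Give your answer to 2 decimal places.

8.35 years

(1 + 0.00199423)^(52t) = 12,000/5,050 = 2.3762.
52t·ln(1 + 0.00199423) = ln(2.3762); 52t = 0.86552/0.00199224 ≈ 434.4438.
t ≈ 8.3547 years.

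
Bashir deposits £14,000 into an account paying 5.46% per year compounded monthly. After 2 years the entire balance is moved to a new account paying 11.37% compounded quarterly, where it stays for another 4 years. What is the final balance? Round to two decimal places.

£24,445.98

After 2 years at 5.46%: 14,000 × 1.1151091818 ≈ 15,611.5285.
Then 4 years at 11.37%: 15,611.5285 × 1.5658927232 ≈ 24,445.9789.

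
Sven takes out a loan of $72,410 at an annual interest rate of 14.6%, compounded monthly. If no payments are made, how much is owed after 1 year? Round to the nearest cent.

$83,718.78

Periodic rate = 14.6%/12 = 0.0121667; periods = 12·1 = 12.
A = 72,410·(1 + 0.146/12)^12 ≈ 72,410·1.1561771151 ≈ 83,718.7849.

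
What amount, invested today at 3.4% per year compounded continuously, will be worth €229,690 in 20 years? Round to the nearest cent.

€116,364.86

P = A·e^(−rt) = 229,690·e^(−0.68).
e^(−0.68) ≈ 0.506616992366, so P ≈ 116,364.8570.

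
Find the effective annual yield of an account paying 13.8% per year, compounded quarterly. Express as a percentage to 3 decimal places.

14.531%

One year is 4 periods at 0.0345 each: (1 + 0.0345)^4 ≈ 1.145307.
EAR = 1.145307 − 1 ≈ 14.53072%.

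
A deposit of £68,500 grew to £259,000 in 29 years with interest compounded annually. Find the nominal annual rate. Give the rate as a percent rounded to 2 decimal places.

4.69%

(1 + r)^29 = 259,000/68,500 = 3.78102.
1 + r = 3.78102^(1/29) ≈ 1.04693, so r ≈ 0.0469298.
r ≈ 4.69298%.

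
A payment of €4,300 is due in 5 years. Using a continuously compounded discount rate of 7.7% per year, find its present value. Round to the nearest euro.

P = A·e^(−rt) = 4,300·e^(−0.385).
e^(−0.385) ≈ 0.6804506362, so P ≈ 2,925.9377.

€2,926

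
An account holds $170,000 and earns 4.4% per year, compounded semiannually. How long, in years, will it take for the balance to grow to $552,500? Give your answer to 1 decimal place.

27.1 years

We need (1 + 0.022)^(2t) = 3.25, so 2t = ln 3.25 / ln 1.022 ≈ 54.1624.
t ≈ 54.1624/2 = 27.0812 years.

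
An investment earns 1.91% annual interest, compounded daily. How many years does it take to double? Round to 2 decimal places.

(1 + 0.0000523288)^(365t) = 2.
365t = ln 2 / ln(1 + 0.0000523288) ≈ 0.69315/5.23274e-05 ≈ 13246.3529.
t ≈ 36.2914.

36.29 years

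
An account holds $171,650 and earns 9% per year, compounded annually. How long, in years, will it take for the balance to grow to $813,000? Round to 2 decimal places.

(1 + 0.09)^t = 813,000/171,650 = 4.7364.
t·ln(1 + 0.09) = ln(4.7364); t = 1.5553/0.0861777 ≈ 18.0473.

18.05 years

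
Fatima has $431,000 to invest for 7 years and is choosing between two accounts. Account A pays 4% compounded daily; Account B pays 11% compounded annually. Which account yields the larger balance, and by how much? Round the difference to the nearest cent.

A: (1 + 0.04/365)^2555 ≈ 1.3231095139, so 431,000 × 1.3231095139 ≈ 570,260.2005.
B: (1 + 0.11)^7 ≈ 2.0761601529, so 431,000 × 2.0761601529 ≈ 894,825.0259.
Difference ≈ 324,564.8254 in favor of B.

Account B, by $324,564.83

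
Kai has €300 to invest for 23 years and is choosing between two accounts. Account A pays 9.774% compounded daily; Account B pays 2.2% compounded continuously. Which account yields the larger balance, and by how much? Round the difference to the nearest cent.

A: (1 + 0.09774/365)^8395 ≈ 9.466119593, so 300 × 9.466119593 ≈ 2,839.8359.
B: e^(0.022·23) = e^0.506 ≈ 1.65864333, so 300 × 1.65864333 ≈ 497.5930.
Difference ≈ 2,342.2429 in favor of A.

Account A, by €2,342.24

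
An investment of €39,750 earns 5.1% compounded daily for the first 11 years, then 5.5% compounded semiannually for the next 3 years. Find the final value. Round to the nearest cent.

€81,969.13

Phase 1: 39,750·(1 + 0.051/365)^4015 ≈ 69,656.1261.
Phase 2: 69,656.1261·(1 + 0.0275)^6 ≈ 81,969.1253.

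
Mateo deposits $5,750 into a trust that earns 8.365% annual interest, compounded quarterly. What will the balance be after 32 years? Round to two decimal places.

Periodic rate = 8.365%/4 = 0.0209125; periods = 4·32 = 128.
A = 5,750·(1 + 0.0209125)^128 ≈ 5,750·14.142647923 ≈ 81,320.2256.

$81,320.23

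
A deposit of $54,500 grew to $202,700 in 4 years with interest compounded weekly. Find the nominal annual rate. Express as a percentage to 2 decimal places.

32.94%

(1 + r/52)^208 = 202,700/54,500 = 3.71927.
1 + r/52 = 3.71927^(1/208) ≈ 1.006335, so r/52 ≈ 0.00633501.
r ≈ 52·0.00633501 = 32.94206%.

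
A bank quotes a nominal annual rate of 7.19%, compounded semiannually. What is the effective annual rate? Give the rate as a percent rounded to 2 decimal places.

One year is 2 periods at 0.03595 each: (1 + 0.03595)^2 ≈ 1.073192.
EAR = 1.073192 − 1 ≈ 7.31924%.

7.32%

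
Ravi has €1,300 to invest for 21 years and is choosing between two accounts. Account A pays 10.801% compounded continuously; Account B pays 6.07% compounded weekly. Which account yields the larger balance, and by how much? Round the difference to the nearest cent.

Account A, by €7,913.26

A: e^(0.10801·21) = e^2.26821 ≈ 9.6620901843, so 1,300 × 9.6620901843 ≈ 12,560.7172.
B: (1 + 0.0607/52)^1092 ≈ 3.574969322, so 1,300 × 3.574969322 ≈ 4,647.4601.
Difference ≈ 7,913.2571 in favor of A.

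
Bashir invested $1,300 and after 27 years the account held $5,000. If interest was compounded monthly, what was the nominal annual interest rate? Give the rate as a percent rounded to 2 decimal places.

(1 + r/12)^324 = 5,000/1,300 = 3.84615.
1 + r/12 = 3.84615^(1/324) ≈ 1.004166, so r/12 ≈ 0.00416629.
r ≈ 12·0.00416629 = 4.99955%.

5.00%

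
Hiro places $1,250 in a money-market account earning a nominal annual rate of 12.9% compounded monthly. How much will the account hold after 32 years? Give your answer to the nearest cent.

$75,876.98

Growth factor = (1 + 0.01075)^384 ≈ 60.701580941.
A ≈ 1,250 × 60.701580941 ≈ 75,876.9762.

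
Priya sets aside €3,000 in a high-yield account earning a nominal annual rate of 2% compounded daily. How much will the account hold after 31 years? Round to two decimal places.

Growth factor = (1 + 0.02/365)^11315 ≈ 1.858896467.
A ≈ 3,000 × 1.858896467 ≈ 5,576.6894.

€5,576.69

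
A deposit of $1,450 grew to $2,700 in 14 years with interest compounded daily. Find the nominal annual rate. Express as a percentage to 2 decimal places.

The 5110-period growth factor is 2,700/1,450 = 1.86207.
r/365 = 1.86207^(1/5110) − 1 ≈ 0.000121669, so r ≈ 365·0.000121669 = 4.44090%.

4.44%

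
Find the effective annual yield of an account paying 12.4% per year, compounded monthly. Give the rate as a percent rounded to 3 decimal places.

One year is 12 periods at 0.0103333 each: (1 + 0.0103333)^12 ≈ 1.131296.
EAR = 1.131296 − 1 ≈ 13.12958%.

13.130%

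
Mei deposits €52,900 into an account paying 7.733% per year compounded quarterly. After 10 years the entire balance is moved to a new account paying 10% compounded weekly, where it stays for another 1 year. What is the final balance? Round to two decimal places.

€125,741.39

Phase 1: 52,900·(1 + 0.0193325)^40 ≈ 113,786.4438.
Phase 2: 113,786.4438·(1 + 0.1/52)^52 ≈ 125,741.3929.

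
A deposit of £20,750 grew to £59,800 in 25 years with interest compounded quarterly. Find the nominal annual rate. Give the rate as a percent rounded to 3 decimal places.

4.256%

(1 + r/4)^100 = 59,800/20,750 = 2.88193.
1 + r/4 = 2.88193^(1/100) ≈ 1.010641, so r/4 ≈ 0.0106408.
r ≈ 4·0.0106408 = 4.25632%.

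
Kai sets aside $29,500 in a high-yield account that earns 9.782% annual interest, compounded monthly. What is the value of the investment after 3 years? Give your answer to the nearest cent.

Periodic rate = 9.782%/12 = 0.00815167; periods = 12·3 = 36.
A = 29,500·(1 + 0.09782/12)^36 ≈ 29,500·1.3394651153 ≈ 39,514.2209.

$39,514.22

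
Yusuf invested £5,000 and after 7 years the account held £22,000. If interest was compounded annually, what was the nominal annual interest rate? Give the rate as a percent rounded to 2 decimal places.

23.57%

The 7-period growth factor is 22,000/5,000 = 4.4.
r = 4.4^(1/7) − 1 ≈ 0.235725, i.e. 23.57249%.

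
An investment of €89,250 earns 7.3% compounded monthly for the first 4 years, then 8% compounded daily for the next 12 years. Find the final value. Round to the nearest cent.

Phase 1: 89,250·(1 + 0.073/12)^48 ≈ 119,409.2704.
Phase 2: 119,409.2704·(1 + 0.08/365)^4380 ≈ 311,827.9675.

€311,827.97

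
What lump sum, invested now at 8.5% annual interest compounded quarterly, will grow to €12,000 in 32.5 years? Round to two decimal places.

€779.85

Periodic rate = 8.5%/4 = 0.02125; 130 periods.
P = 12,000/(1 + 0.02125)^130 ≈ 12,000/15.387534521 ≈ 779.8520.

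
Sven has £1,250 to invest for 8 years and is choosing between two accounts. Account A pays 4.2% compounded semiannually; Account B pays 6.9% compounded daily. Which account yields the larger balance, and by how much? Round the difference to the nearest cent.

Account A growth factor: (1 + 0.021)^16 ≈ 1.394478663; balance ≈ 1,743.0983.
Account B growth factor: (1 + 0.069/365)^2920 ≈ 1.736632392; balance ≈ 2,170.7905.
Account B is larger by 427.6922.

Account B, by £427.69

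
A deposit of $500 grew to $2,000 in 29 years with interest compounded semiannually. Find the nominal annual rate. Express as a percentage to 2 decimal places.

4.84%

(1 + r/2)^58 = 2,000/500 = 4.
1 + r/2 = 4^(1/58) ≈ 1.02419, so r/2 ≈ 0.0241896.
r ≈ 2·0.0241896 = 4.83791%.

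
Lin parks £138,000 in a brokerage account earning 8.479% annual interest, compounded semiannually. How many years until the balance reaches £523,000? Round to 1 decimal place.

We need (1 + 0.042395)^(2t) = 3.7899, so 2t = ln 3.7899 / ln 1.042395 ≈ 32.0881.
t ≈ 32.0881/2 = 16.0440 years.

16.0 years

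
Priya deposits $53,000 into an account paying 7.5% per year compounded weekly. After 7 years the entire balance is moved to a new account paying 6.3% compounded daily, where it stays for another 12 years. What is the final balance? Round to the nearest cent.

$190,728.02

Phase 1: 53,000·(1 + 0.075/52)^364 ≈ 89,560.4370.
Phase 2: 89,560.4370·(1 + 0.063/365)^4380 ≈ 190,728.0202.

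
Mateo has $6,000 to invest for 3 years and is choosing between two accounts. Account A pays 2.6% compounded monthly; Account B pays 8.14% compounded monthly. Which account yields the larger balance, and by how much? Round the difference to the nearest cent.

Account B, by $1,167.10

Account A growth factor: (1 + 0.026/12)^36 ≈ 1.081031439; balance ≈ 6,486.1886.
Account B growth factor: (1 + 0.0814/12)^36 ≈ 1.275547479; balance ≈ 7,653.2849.
Account B is larger by 1,167.0962.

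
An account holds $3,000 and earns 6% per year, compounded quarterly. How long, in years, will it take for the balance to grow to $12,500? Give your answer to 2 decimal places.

23.96 years

(1 + 0.015)^(4t) = 12,500/3,000 = 4.1667.
4t·ln(1 + 0.015) = ln(4.1667); 4t = 1.4271/0.0148886 ≈ 95.8529.
t ≈ 23.9632 years.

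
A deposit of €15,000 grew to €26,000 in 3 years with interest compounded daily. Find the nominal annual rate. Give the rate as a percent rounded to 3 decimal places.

18.339%

(1 + r/365)^1095 = 26,000/15,000 = 1.73333.
1 + r/365 = 1.73333^(1/1095) ≈ 1.000502, so r/365 ≈ 0.000502452.
r ≈ 365·0.000502452 = 18.33948%.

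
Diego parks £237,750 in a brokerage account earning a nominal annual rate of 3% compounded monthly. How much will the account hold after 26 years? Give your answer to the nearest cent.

Growth factor = (1 + 0.0025)^312 ≈ 2.1793499014.
A ≈ 237,750 × 2.1793499014 ≈ 518,140.4391.

£518,140.44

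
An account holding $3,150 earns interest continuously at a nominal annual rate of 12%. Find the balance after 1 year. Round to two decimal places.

$3,551.62

A = P·e^(rt) = 3,150·e^(0.12·1) = 3,150·e^0.12.
e^0.12 ≈ 1.127496852, so A ≈ 3,551.6151.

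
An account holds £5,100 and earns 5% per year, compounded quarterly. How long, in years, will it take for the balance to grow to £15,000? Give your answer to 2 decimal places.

(1 + 0.0125)^(4t) = 15,000/5,100 = 2.9412.
4t·ln(1 + 0.0125) = ln(2.9412); 4t = 1.0788/0.0124225 ≈ 86.8431.
t ≈ 21.7108 years.

21.71 years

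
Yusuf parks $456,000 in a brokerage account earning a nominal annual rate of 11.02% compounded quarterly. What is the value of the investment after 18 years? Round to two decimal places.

$3,226,845.86

Growth factor = (1 + 0.02755)^72 ≈ 7.076416364425.
A ≈ 456,000 × 7.076416364425 ≈ 3,226,845.8622.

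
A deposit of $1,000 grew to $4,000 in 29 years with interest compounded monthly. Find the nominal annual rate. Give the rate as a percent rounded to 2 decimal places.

(1 + r/12)^348 = 4,000/1,000 = 4.
1 + r/12 = 4^(1/348) ≈ 1.003992, so r/12 ≈ 0.00399155.
r ≈ 12·0.00399155 = 4.78986%.

4.79%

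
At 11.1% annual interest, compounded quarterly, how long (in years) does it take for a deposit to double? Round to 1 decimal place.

6.3 years

(1 + 0.02775)^(4t) = 2.
4t = ln 2 / ln(1 + 0.02775) ≈ 0.69315/0.0273719 ≈ 25.3233.
t ≈ 6.3308.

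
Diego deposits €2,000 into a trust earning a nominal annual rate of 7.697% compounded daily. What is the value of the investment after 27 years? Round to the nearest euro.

Periodic rate = 7.697%/365 = 0.000210877; periods = 365·27 = 9855.
A = 2,000·(1 + 0.07697/365)^9855 ≈ 2,000·7.9882435923 ≈ 15,976.4872.

€15,976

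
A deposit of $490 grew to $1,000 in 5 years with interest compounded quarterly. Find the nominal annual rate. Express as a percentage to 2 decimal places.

(1 + r/4)^20 = 1,000/490 = 2.04082.
1 + r/4 = 2.04082^(1/20) ≈ 1.036311, so r/4 ≈ 0.0363112.
r ≈ 4·0.0363112 = 14.52448%.

14.52%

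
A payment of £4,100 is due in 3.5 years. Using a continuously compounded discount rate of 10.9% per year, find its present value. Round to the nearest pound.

P = A·e^(−rt) = 4,100·e^(−0.3815).
e^(−0.3815) ≈ 0.6828363861, so P ≈ 2,799.6292.

£2,800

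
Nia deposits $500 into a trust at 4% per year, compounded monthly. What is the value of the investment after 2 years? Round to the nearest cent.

Growth factor = (1 + 0.04/12)^24 ≈ 1.08314296.
A ≈ 500 × 1.08314296 ≈ 541.5715.

$541.57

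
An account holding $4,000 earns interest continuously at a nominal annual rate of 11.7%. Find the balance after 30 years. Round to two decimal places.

A = P·e^(rt) = 4,000·e^(0.117·30) = 4,000·e^3.51.
e^3.51 ≈ 33.4482677839, so A ≈ 133,793.0711.

$133,793.07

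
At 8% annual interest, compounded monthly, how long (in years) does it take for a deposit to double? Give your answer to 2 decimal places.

(1 + 0.00666667)^(12t) = 2.
12t = ln 2 / ln(1 + 0.00666667) ≈ 0.69315/0.00664454 ≈ 104.3183.
t ≈ 8.6932.

8.69 years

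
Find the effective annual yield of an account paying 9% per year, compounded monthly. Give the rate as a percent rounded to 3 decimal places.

9.381%

One year is 12 periods at 0.0075 each: (1 + 0.0075)^12 ≈ 1.093807.
EAR = 1.093807 − 1 ≈ 9.38069%.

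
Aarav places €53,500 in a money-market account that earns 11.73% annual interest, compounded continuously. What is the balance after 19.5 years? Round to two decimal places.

A = P·e^(rt) = 53,500·e^(0.1173·19.5) = 53,500·e^2.28735.
e^2.28735 ≈ 9.84880373909, so A ≈ 526,911.0000.

€526,911.00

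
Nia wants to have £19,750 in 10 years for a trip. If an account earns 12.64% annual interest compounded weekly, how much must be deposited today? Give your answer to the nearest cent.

£5,588.37

Periodic rate = 12.64%/52 = 0.00243077; 520 periods.
P = 19,750/(1 + 0.1264/52)^520 ≈ 19,750/3.5341267489 ≈ 5,588.3678.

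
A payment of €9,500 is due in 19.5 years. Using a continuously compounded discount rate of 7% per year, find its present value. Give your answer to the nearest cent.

€2,426.12

P = A·e^(−rt) = 9,500·e^(−1.365).
e^(−1.365) ≈ 0.255380676, so P ≈ 2,426.1164.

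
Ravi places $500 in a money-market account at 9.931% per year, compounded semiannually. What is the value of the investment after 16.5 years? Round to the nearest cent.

Periodic rate = 9.931%/2 = 0.049655; periods = 2·16.5 = 33.
A = 500·(1 + 0.049655)^33 ≈ 500·4.949223911 ≈ 2,474.6120.

$2,474.61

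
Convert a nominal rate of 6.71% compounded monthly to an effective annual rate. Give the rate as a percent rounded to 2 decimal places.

One year is 12 periods at 0.00559167 each: (1 + 0.00559167)^12 ≈ 1.069203.
EAR = 1.069203 − 1 ≈ 6.92026%.

6.92%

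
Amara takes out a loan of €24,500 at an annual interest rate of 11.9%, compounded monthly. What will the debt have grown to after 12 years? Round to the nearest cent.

Periodic rate = 11.9%/12 = 0.00991667; periods = 12·12 = 144.
A = 24,500·(1 + 0.119/12)^144 ≈ 24,500·4.14111868276 ≈ 101,457.4077.

€101,457.41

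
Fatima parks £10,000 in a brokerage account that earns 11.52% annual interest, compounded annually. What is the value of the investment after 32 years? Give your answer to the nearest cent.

Annual rate = 11.52% = 0.1152; years = 32.
A = 10,000·(1 + 0.1152)^32 ≈ 10,000·32.7558100604 ≈ 327,558.1006.

£327,558.10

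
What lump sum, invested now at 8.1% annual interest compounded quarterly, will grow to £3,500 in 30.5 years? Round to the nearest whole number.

£303

Growth factor = (1 + 0.02025)^122 ≈ 11.53999499.
P = 3,500/11.53999499 ≈ 303.2930.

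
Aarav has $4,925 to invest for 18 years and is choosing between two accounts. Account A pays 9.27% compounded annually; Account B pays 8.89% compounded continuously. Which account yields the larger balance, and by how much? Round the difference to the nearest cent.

A: (1 + 0.0927)^18 ≈ 4.9319308114, so 4,925 × 4.9319308114 ≈ 24,289.7592.
B: e^(0.0889·18) = e^1.6002 ≈ 4.9540231299, so 4,925 × 4.9540231299 ≈ 24,398.5639.
Difference ≈ 108.8047 in favor of B.

Account B, by $108.80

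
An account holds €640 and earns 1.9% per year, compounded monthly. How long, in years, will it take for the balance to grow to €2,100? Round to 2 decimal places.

(1 + 0.00158333)^(12t) = 2,100/640 = 3.2812.
12t·ln(1 + 0.00158333) = ln(3.2812); 12t = 1.1882/0.00158208 ≈ 751.0515.
t ≈ 62.5876 years.

62.59 years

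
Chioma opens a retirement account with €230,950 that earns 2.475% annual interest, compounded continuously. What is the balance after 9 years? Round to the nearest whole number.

€288,574

A = P·e^(rt) = 230,950·e^(0.02475·9) = 230,950·e^0.22275.
e^0.22275 ≈ 1.24950815765, so A ≈ 288,573.9090.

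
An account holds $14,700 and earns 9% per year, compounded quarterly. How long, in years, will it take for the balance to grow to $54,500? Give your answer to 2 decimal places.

We need (1 + 0.0225)^(4t) = 3.7075, so 4t = ln 3.7075 / ln 1.0225 ≈ 58.8907.
t ≈ 58.8907/4 = 14.7227 years.

14.72 years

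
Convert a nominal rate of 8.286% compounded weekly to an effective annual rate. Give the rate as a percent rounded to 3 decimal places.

8.632%

EAR = (1 + 8.286%/52)^52 − 1 = (1 + 0.00159346)^52 − 1.
(1 + 0.00159346)^52 ≈ 1.086318, so EAR ≈ 8.63181%.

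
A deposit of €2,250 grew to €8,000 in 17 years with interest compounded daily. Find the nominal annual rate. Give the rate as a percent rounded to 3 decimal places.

The 6205-period growth factor is 8,000/2,250 = 3.55556.
r/365 = 3.55556^(1/6205) − 1 ≈ 0.000204455, so r ≈ 365·0.000204455 = 7.46259%.

7.463%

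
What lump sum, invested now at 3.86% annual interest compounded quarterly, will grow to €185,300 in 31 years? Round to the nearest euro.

Periodic rate = 3.86%/4 = 0.00965; 124 periods.
P = 185,300/(1 + 0.00965)^124 ≈ 185,300/3.28992010963 ≈ 56,323.5561.

€56,324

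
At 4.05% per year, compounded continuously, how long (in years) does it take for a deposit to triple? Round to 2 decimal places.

e^(0.0405t) = 3, so 0.0405t = ln 3 ≈ 1.0986.
t ≈ 1.0986/0.0405 ≈ 27.1262.

27.13 years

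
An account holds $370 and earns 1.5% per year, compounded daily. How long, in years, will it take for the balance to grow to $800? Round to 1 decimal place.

We need (1 + 0.0000410959)^(365t) = 2.1622, so 365t = ln 2.1622 / ln 1.000041 ≈ 18764.0311.
t ≈ 18764.0311/365 = 51.4083 years.

51.4 years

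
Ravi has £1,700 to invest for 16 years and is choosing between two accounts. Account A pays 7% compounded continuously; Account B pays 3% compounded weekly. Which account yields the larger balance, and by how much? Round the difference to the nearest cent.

Account A, by £2,463.31

A: e^(0.07·16) = e^1.12 ≈ 3.064854203, so 1,700 × 3.064854203 ≈ 5,210.2521.
B: (1 + 0.03/52)^832 ≈ 1.61585074, so 1,700 × 1.61585074 ≈ 2,746.9463.
Difference ≈ 2,463.3059 in favor of A.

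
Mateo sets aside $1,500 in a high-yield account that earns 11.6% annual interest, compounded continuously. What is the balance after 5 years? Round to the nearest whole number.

$2,679

A = P·e^(rt) = 1,500·e^(0.116·5) = 1,500·e^0.58.
e^0.58 ≈ 1.786038431, so A ≈ 2,679.0576.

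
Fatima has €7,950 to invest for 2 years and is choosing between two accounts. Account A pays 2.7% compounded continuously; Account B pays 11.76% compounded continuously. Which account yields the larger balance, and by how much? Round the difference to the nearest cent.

Account B, by €1,666.93

A: e^(0.027·2) = e^0.054 ≈ 1.055484602, so 7,950 × 1.055484602 ≈ 8,391.1026.
B: e^(0.1176·2) = e^0.2352 ≈ 1.2651617758, so 7,950 × 1.2651617758 ≈ 10,058.0361.
Difference ≈ 1,666.9335 in favor of B.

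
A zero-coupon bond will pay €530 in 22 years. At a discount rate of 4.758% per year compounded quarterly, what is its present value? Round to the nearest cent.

€187.22

Periodic rate = 4.758%/4 = 0.011895; 88 periods.
P = 530/(1 + 0.011895)^88 ≈ 530/2.83086786 ≈ 187.2217.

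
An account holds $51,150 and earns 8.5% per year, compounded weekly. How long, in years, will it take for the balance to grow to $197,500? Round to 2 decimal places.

We need (1 + 0.00163462)^(52t) = 3.8612, so 52t = ln 3.8612 / ln 1.001635 ≈ 827.1548.
t ≈ 827.1548/52 = 15.9068 years.

15.91 years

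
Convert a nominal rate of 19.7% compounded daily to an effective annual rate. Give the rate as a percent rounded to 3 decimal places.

21.768%

One year is 365 periods at 0.000539726 each: (1 + 0.000539726)^365 ≈ 1.217679.
EAR = 1.217679 − 1 ≈ 21.76793%.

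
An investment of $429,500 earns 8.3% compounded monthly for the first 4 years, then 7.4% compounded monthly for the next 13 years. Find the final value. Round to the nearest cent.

Phase 1: 429,500·(1 + 0.083/12)^48 ≈ 597,933.0803.
Phase 2: 597,933.0803·(1 + 0.074/12)^156 ≈ 1,560,130.5977.

$1,560,130.60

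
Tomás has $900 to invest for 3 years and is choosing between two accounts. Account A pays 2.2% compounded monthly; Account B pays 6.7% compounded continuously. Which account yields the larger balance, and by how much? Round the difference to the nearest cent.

A: (1 + 0.022/12)^36 ≈ 1.06816217, so 900 × 1.06816217 ≈ 961.3460.
B: e^(0.067·3) = e^0.201 ≈ 1.222624772, so 900 × 1.222624772 ≈ 1,100.3623.
Difference ≈ 139.0163 in favor of B.

Account B, by $139.02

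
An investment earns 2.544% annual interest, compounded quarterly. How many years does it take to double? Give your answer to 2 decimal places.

27.33 years

(1 + 0.00636)^(4t) = 2.
4t = ln 2 / ln(1 + 0.00636) ≈ 0.69315/0.00633986 ≈ 109.3316.
t ≈ 27.3329.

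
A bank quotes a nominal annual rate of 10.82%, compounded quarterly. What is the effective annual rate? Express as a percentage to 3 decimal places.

11.267%

One year is 4 periods at 0.02705 each: (1 + 0.02705)^4 ≈ 1.11267.
EAR = 1.11267 − 1 ≈ 11.26699%.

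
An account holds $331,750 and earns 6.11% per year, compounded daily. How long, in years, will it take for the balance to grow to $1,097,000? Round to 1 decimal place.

(1 + 0.000167397)^(365t) = 1,097,000/331,750 = 3.3067.
365t·ln(1 + 0.000167397) = ln(3.3067); 365t = 1.196/0.000167383 ≈ 7144.9968.
t ≈ 19.5753 years.

19.6 years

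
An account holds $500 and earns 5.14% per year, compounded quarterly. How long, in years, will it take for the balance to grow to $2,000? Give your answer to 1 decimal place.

27.1 years

We need (1 + 0.01285)^(4t) = 4, so 4t = ln 4 / ln 1.01285 ≈ 108.5745.
t ≈ 108.5745/4 = 27.1436 years.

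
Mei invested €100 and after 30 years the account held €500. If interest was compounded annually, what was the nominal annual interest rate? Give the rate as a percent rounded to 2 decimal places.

(1 + r)^30 = 500/100 = 5.
1 + r = 5^(1/30) ≈ 1.055113, so r ≈ 0.0551131.
r ≈ 5.51131%.

5.51%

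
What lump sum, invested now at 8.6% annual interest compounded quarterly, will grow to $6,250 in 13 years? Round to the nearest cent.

Periodic rate = 8.6%/4 = 0.0215; 52 periods.
P = 6,250/(1 + 0.0215)^52 ≈ 6,250/3.022701701 ≈ 2,067.6867.

$2,067.69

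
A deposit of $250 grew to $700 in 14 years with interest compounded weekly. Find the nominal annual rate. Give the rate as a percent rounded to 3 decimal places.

(1 + r/52)^728 = 700/250 = 2.8.
1 + r/52 = 2.8^(1/728) ≈ 1.001415, so r/52 ≈ 0.00141531.
r ≈ 52·0.00141531 = 7.35963%.

7.360%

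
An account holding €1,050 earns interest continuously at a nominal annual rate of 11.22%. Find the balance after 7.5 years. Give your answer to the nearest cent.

€2,435.84

A = P·e^(rt) = 1,050·e^(0.1122·7.5) = 1,050·e^0.8415.
e^0.8415 ≈ 2.319844134, so A ≈ 2,435.8363.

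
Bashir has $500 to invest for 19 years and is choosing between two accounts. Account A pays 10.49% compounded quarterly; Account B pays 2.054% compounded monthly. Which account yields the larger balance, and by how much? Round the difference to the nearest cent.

Account A growth factor: (1 + 0.026225)^76 ≈ 7.152154159; balance ≈ 3,576.0771.
Account B growth factor: (1 + 0.02054/12)^228 ≈ 1.47687207; balance ≈ 738.4360.
Account A is larger by 2,837.6410.

Account A, by $2,837.64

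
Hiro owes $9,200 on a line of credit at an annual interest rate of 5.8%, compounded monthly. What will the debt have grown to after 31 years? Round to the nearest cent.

Periodic rate = 5.8%/12 = 0.00483333; periods = 12·31 = 372.
A = 9,200·(1 + 0.058/12)^372 ≈ 9,200·6.0114668312 ≈ 55,305.4948.

$55,305.49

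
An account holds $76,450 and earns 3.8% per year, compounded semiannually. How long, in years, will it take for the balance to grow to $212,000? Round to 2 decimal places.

27.09 years

(1 + 0.019)^(2t) = 212,000/76,450 = 2.7731.
2t·ln(1 + 0.019) = ln(2.7731); 2t = 1.0199/0.0188218 ≈ 54.1899.
t ≈ 27.0950 years.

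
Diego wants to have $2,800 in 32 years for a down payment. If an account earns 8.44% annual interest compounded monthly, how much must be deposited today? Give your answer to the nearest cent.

$189.81

Periodic rate = 8.44%/12 = 0.00703333; 384 periods.
P = 2,800/(1 + 0.0844/12)^384 ≈ 2,800/14.75152529 ≈ 189.8109.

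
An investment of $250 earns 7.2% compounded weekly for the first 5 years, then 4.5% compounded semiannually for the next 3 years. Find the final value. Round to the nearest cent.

After 5 years at 7.2%: 250 × 1.43297256 ≈ 358.2431.
Then 3 years at 4.5%: 358.2431 × 1.14282544 ≈ 409.4094.

$409.41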